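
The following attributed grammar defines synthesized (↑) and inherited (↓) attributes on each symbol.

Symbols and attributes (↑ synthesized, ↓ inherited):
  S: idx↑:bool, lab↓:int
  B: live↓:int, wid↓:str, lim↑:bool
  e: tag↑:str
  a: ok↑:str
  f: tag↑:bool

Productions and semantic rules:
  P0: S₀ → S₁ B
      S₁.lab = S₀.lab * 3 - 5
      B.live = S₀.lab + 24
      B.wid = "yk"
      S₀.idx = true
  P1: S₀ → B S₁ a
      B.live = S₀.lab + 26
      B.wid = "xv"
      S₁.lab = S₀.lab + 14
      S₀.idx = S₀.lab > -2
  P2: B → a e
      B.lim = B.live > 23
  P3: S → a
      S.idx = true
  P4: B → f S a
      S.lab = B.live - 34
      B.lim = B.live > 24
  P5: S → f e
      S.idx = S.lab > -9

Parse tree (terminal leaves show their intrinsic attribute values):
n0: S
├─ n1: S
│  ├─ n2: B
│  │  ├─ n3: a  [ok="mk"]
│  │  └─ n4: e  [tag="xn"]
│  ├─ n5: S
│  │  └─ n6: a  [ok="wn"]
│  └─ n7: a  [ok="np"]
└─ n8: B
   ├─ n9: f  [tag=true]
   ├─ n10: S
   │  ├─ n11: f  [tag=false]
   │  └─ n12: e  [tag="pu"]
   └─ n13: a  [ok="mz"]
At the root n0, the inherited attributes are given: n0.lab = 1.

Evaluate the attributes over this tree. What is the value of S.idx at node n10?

false

1. n0.lab = 1  [given at root]
2. n1.lab = -2  [S₀.lab * 3 - 5]
3. n2.live = 24  [S₀.lab + 26]
4. n2.wid = "xv"  ["xv"]
5. n3.ok = "mk"  [terminal]
6. n4.tag = "xn"  [terminal]
7. n2.lim = true  [B.live > 23]
8. n5.lab = 12  [S₀.lab + 14]
9. n6.ok = "wn"  [terminal]
10. n5.idx = true  [true]
11. n7.ok = "np"  [terminal]
12. n1.idx = false  [S₀.lab > -2]
13. n8.live = 25  [S₀.lab + 24]
14. n8.wid = "yk"  ["yk"]
15. n9.tag = true  [terminal]
16. n10.lab = -9  [B.live - 34]
17. n11.tag = false  [terminal]
18. n12.tag = "pu"  [terminal]
19. n10.idx = false  [S.lab > -9]
20. n13.ok = "mz"  [terminal]
21. n8.lim = true  [B.live > 24]
22. n0.idx = true  [true]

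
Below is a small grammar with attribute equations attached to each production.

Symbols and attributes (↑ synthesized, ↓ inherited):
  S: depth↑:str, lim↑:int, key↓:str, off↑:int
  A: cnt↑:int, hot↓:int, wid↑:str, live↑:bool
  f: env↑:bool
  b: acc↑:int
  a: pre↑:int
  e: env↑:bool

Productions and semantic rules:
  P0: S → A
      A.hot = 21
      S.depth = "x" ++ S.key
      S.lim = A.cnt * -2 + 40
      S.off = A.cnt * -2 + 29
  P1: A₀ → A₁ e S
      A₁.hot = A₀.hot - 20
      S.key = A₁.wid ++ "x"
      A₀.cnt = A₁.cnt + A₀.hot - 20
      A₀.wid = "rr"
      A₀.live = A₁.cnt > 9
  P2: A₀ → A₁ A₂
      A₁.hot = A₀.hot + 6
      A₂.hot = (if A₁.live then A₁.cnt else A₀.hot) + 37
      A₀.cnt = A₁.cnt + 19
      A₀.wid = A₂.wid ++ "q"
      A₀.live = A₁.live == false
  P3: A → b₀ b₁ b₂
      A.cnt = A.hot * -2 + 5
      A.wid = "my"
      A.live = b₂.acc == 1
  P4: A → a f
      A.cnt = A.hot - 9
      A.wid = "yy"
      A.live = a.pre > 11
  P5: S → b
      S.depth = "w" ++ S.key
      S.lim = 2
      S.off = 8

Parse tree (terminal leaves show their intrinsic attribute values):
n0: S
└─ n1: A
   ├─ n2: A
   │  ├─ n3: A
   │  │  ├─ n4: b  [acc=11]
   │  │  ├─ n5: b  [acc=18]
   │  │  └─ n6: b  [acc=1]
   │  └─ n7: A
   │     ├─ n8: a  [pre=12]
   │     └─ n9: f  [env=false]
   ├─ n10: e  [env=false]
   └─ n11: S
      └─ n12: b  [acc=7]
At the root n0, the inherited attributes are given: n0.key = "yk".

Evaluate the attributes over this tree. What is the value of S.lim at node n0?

18

1. n0.key = "yk"  [given at root]
2. n1.hot = 21  [21]
3. n2.hot = 1  [A₀.hot - 20]
4. n3.hot = 7  [A₀.hot + 6]
5. n4.acc = 11  [terminal]
6. n5.acc = 18  [terminal]
7. n6.acc = 1  [terminal]
8. n3.cnt = -9  [A.hot * -2 + 5]
9. n3.wid = "my"  ["my"]
10. n3.live = true  [b₂.acc == 1]
11. n7.hot = 28  [(if A₁.live then A₁.cnt else A₀.hot) + 37]
12. n8.pre = 12  [terminal]
13. n9.env = false  [terminal]
14. n7.cnt = 19  [A.hot - 9]
15. n7.wid = "yy"  ["yy"]
16. n7.live = true  [a.pre > 11]
17. n2.cnt = 10  [A₁.cnt + 19]
18. n2.wid = "yyq"  [A₂.wid ++ "q"]
19. n2.live = false  [A₁.live == false]
20. n10.env = false  [terminal]
21. n11.key = "yyqx"  [A₁.wid ++ "x"]
22. n12.acc = 7  [terminal]
23. n11.depth = "wyyqx"  ["w" ++ S.key]
24. n11.lim = 2  [2]
25. n11.off = 8  [8]
26. n1.cnt = 11  [A₁.cnt + A₀.hot - 20]
27. n1.wid = "rr"  ["rr"]
28. n1.live = true  [A₁.cnt > 9]
29. n0.depth = "xyk"  ["x" ++ S.key]
30. n0.lim = 18  [A.cnt * -2 + 40]
31. n0.off = 7  [A.cnt * -2 + 29]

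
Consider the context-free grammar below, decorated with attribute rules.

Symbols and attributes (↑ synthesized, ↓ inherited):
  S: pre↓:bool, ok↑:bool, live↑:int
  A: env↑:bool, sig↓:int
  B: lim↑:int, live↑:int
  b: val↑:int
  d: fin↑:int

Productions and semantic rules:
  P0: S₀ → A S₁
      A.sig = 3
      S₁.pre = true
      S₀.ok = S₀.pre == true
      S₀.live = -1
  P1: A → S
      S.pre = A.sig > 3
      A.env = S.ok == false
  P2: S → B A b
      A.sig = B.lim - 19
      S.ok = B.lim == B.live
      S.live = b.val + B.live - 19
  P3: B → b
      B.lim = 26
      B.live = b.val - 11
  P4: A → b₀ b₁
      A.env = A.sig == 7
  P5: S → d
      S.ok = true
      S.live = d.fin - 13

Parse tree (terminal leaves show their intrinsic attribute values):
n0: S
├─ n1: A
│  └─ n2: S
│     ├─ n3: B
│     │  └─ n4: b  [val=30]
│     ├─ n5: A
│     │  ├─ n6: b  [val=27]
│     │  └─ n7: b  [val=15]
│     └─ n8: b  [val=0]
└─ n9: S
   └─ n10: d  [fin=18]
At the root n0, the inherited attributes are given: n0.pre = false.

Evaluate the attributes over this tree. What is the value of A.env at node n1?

1. n0.pre = false  [given at root]
2. n1.sig = 3  [3]
3. n2.pre = false  [A.sig > 3]
4. n4.val = 30  [terminal]
5. n3.lim = 26  [26]
6. n3.live = 19  [b.val - 11]
7. n5.sig = 7  [B.lim - 19]
8. n6.val = 27  [terminal]
9. n7.val = 15  [terminal]
10. n5.env = true  [A.sig == 7]
11. n8.val = 0  [terminal]
12. n2.ok = false  [B.lim == B.live]
13. n2.live = 0  [b.val + B.live - 19]
14. n1.env = true  [S.ok == false]
15. n9.pre = true  [true]
16. n10.fin = 18  [terminal]
17. n9.ok = true  [true]
18. n9.live = 5  [d.fin - 13]
19. n0.ok = false  [S₀.pre == true]
20. n0.live = -1  [-1]

true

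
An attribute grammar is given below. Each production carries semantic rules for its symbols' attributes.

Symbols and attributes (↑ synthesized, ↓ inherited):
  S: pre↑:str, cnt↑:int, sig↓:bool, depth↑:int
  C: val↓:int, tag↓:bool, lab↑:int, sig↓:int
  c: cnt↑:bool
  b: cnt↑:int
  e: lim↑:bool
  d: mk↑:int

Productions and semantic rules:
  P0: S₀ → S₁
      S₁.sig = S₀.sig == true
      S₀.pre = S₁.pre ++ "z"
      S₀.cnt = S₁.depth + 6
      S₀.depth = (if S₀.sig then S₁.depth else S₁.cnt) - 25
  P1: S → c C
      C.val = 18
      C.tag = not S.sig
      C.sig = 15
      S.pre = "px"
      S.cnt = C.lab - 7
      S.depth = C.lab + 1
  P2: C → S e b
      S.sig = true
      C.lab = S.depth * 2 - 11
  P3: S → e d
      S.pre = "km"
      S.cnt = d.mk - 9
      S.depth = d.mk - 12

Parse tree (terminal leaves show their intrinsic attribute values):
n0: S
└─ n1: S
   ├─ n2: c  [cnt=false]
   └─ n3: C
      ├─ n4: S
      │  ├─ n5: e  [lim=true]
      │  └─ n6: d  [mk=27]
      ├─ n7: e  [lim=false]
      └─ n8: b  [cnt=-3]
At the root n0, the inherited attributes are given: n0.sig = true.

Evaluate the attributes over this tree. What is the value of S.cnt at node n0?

1. n0.sig = true  [given at root]
2. n1.sig = true  [S₀.sig == true]
3. n2.cnt = false  [terminal]
4. n3.val = 18  [18]
5. n3.tag = false  [not S.sig]
6. n3.sig = 15  [15]
7. n4.sig = true  [true]
8. n5.lim = true  [terminal]
9. n6.mk = 27  [terminal]
10. n4.pre = "km"  ["km"]
11. n4.cnt = 18  [d.mk - 9]
12. n4.depth = 15  [d.mk - 12]
13. n7.lim = false  [terminal]
14. n8.cnt = -3  [terminal]
15. n3.lab = 19  [S.depth * 2 - 11]
16. n1.pre = "px"  ["px"]
17. n1.cnt = 12  [C.lab - 7]
18. n1.depth = 20  [C.lab + 1]
19. n0.pre = "pxz"  [S₁.pre ++ "z"]
20. n0.cnt = 26  [S₁.depth + 6]
21. n0.depth = -5  [(if S₀.sig then S₁.depth else S₁.cnt) - 25]

26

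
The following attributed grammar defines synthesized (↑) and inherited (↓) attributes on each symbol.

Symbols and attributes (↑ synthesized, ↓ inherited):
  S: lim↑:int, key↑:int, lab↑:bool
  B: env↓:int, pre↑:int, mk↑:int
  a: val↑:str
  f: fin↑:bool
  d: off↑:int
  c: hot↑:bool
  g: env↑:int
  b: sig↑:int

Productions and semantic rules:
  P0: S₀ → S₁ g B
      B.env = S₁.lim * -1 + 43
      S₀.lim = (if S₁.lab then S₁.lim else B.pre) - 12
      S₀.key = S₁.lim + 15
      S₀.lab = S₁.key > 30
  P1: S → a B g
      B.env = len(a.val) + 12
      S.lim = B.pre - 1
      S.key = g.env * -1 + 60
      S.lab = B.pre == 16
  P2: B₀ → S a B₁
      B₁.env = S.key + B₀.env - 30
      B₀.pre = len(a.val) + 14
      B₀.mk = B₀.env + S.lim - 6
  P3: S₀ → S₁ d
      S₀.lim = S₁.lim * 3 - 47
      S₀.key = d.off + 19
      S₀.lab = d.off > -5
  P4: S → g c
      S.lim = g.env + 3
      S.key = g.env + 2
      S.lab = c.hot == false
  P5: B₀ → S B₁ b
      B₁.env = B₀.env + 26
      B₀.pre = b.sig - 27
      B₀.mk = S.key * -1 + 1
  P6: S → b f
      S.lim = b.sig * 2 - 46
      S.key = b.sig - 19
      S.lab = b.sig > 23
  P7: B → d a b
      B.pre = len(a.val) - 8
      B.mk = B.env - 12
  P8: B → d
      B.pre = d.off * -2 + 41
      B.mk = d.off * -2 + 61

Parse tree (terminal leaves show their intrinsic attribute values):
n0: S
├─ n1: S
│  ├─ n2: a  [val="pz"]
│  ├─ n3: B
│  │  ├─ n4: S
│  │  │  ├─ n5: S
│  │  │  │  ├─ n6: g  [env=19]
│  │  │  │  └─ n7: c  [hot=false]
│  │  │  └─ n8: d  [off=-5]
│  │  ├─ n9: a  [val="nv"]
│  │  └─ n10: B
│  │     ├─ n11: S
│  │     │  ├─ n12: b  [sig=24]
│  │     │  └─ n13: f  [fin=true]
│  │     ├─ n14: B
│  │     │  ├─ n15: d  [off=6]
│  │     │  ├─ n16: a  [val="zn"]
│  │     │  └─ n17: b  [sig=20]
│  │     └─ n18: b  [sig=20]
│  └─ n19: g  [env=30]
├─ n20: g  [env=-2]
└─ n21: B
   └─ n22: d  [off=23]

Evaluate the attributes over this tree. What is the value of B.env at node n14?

24

1. n2.val = "pz"  [terminal]
2. n3.env = 14  [len(a.val) + 12]
3. n6.env = 19  [terminal]
4. n7.hot = false  [terminal]
5. n5.lim = 22  [g.env + 3]
6. n5.key = 21  [g.env + 2]
7. n5.lab = true  [c.hot == false]
8. n8.off = -5  [terminal]
9. n4.lim = 19  [S₁.lim * 3 - 47]
10. n4.key = 14  [d.off + 19]
11. n4.lab = false  [d.off > -5]
12. n9.val = "nv"  [terminal]
13. n10.env = -2  [S.key + B₀.env - 30]
14. n12.sig = 24  [terminal]
15. n13.fin = true  [terminal]
16. n11.lim = 2  [b.sig * 2 - 46]
17. n11.key = 5  [b.sig - 19]
18. n11.lab = true  [b.sig > 23]
19. n14.env = 24  [B₀.env + 26]
20. n15.off = 6  [terminal]
21. n16.val = "zn"  [terminal]
22. n17.sig = 20  [terminal]
23. n14.pre = -6  [len(a.val) - 8]
24. n14.mk = 12  [B.env - 12]
25. n18.sig = 20  [terminal]
26. n10.pre = -7  [b.sig - 27]
27. n10.mk = -4  [S.key * -1 + 1]
28. n3.pre = 16  [len(a.val) + 14]
29. n3.mk = 27  [B₀.env + S.lim - 6]
30. n19.env = 30  [terminal]
31. n1.lim = 15  [B.pre - 1]
32. n1.key = 30  [g.env * -1 + 60]
33. n1.lab = true  [B.pre == 16]
34. n20.env = -2  [terminal]
35. n21.env = 28  [S₁.lim * -1 + 43]
36. n22.off = 23  [terminal]
37. n21.pre = -5  [d.off * -2 + 41]
38. n21.mk = 15  [d.off * -2 + 61]
39. n0.lim = 3  [(if S₁.lab then S₁.lim else B.pre) - 12]
40. n0.key = 30  [S₁.lim + 15]
41. n0.lab = false  [S₁.key > 30]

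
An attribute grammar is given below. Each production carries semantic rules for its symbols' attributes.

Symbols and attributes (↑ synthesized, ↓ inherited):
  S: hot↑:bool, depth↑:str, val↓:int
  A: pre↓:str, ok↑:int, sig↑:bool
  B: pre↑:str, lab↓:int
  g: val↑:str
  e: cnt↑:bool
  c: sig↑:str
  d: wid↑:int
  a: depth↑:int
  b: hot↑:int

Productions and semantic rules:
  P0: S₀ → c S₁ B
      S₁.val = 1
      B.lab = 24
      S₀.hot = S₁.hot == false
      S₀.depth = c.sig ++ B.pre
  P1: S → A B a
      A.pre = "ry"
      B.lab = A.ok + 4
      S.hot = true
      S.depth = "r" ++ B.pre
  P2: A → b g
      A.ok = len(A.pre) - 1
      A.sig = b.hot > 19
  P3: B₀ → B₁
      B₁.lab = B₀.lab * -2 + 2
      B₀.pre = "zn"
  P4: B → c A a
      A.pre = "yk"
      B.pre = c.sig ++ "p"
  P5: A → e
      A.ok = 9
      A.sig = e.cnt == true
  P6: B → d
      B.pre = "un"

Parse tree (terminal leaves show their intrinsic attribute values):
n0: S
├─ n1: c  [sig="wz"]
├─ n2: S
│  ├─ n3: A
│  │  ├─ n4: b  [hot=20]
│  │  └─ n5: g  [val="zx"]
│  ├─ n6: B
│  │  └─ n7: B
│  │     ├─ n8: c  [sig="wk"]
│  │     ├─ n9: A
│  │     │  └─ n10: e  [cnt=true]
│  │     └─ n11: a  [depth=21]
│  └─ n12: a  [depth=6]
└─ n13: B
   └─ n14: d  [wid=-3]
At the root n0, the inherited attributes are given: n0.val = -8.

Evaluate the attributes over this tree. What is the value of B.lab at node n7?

1. n0.val = -8  [given at root]
2. n1.sig = "wz"  [terminal]
3. n2.val = 1  [1]
4. n3.pre = "ry"  ["ry"]
5. n4.hot = 20  [terminal]
6. n5.val = "zx"  [terminal]
7. n3.ok = 1  [len(A.pre) - 1]
8. n3.sig = true  [b.hot > 19]
9. n6.lab = 5  [A.ok + 4]
10. n7.lab = -8  [B₀.lab * -2 + 2]
11. n8.sig = "wk"  [terminal]
12. n9.pre = "yk"  ["yk"]
13. n10.cnt = true  [terminal]
14. n9.ok = 9  [9]
15. n9.sig = true  [e.cnt == true]
16. n11.depth = 21  [terminal]
17. n7.pre = "wkp"  [c.sig ++ "p"]
18. n6.pre = "zn"  ["zn"]
19. n12.depth = 6  [terminal]
20. n2.hot = true  [true]
21. n2.depth = "rzn"  ["r" ++ B.pre]
22. n13.lab = 24  [24]
23. n14.wid = -3  [terminal]
24. n13.pre = "un"  ["un"]
25. n0.hot = false  [S₁.hot == false]
26. n0.depth = "wzun"  [c.sig ++ B.pre]

-8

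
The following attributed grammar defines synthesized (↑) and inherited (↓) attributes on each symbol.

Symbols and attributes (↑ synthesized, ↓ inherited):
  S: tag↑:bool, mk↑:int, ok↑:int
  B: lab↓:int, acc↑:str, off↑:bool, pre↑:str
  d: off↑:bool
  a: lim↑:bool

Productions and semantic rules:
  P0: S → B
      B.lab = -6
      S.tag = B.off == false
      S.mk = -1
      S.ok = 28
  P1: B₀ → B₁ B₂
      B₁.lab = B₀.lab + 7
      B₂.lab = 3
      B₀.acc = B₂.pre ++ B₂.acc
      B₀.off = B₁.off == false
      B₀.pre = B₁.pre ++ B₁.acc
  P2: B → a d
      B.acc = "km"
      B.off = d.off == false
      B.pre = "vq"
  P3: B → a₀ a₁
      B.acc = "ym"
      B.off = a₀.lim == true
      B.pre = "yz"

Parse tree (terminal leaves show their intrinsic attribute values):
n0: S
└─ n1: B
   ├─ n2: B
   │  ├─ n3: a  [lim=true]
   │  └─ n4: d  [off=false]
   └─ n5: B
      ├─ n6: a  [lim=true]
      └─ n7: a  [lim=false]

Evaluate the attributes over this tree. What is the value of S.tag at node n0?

1. n1.lab = -6  [-6]
2. n2.lab = 1  [B₀.lab + 7]
3. n3.lim = true  [terminal]
4. n4.off = false  [terminal]
5. n2.acc = "km"  ["km"]
6. n2.off = true  [d.off == false]
7. n2.pre = "vq"  ["vq"]
8. n5.lab = 3  [3]
9. n6.lim = true  [terminal]
10. n7.lim = false  [terminal]
11. n5.acc = "ym"  ["ym"]
12. n5.off = true  [a₀.lim == true]
13. n5.pre = "yz"  ["yz"]
14. n1.acc = "yzym"  [B₂.pre ++ B₂.acc]
15. n1.off = false  [B₁.off == false]
16. n1.pre = "vqkm"  [B₁.pre ++ B₁.acc]
17. n0.tag = true  [B.off == false]
18. n0.mk = -1  [-1]
19. n0.ok = 28  [28]

true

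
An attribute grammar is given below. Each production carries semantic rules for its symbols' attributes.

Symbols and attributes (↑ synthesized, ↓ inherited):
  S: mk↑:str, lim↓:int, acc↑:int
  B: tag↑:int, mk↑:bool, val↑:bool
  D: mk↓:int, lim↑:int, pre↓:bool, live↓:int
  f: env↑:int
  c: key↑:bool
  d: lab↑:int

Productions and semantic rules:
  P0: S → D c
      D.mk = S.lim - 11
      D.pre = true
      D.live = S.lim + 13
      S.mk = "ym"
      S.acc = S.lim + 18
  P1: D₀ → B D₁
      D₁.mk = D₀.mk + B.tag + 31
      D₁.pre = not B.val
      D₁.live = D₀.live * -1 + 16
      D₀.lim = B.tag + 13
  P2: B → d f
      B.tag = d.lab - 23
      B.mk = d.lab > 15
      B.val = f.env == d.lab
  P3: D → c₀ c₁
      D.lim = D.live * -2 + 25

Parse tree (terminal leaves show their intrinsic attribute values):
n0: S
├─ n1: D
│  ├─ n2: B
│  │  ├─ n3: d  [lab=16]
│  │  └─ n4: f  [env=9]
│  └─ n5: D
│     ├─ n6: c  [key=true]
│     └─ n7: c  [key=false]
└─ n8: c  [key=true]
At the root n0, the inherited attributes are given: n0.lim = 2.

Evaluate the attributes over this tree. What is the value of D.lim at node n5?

1. n0.lim = 2  [given at root]
2. n1.mk = -9  [S.lim - 11]
3. n1.pre = true  [true]
4. n1.live = 15  [S.lim + 13]
5. n3.lab = 16  [terminal]
6. n4.env = 9  [terminal]
7. n2.tag = -7  [d.lab - 23]
8. n2.mk = true  [d.lab > 15]
9. n2.val = false  [f.env == d.lab]
10. n5.mk = 15  [D₀.mk + B.tag + 31]
11. n5.pre = true  [not B.val]
12. n5.live = 1  [D₀.live * -1 + 16]
13. n6.key = true  [terminal]
14. n7.key = false  [terminal]
15. n5.lim = 23  [D.live * -2 + 25]
16. n1.lim = 6  [B.tag + 13]
17. n8.key = true  [terminal]
18. n0.mk = "ym"  ["ym"]
19. n0.acc = 20  [S.lim + 18]

23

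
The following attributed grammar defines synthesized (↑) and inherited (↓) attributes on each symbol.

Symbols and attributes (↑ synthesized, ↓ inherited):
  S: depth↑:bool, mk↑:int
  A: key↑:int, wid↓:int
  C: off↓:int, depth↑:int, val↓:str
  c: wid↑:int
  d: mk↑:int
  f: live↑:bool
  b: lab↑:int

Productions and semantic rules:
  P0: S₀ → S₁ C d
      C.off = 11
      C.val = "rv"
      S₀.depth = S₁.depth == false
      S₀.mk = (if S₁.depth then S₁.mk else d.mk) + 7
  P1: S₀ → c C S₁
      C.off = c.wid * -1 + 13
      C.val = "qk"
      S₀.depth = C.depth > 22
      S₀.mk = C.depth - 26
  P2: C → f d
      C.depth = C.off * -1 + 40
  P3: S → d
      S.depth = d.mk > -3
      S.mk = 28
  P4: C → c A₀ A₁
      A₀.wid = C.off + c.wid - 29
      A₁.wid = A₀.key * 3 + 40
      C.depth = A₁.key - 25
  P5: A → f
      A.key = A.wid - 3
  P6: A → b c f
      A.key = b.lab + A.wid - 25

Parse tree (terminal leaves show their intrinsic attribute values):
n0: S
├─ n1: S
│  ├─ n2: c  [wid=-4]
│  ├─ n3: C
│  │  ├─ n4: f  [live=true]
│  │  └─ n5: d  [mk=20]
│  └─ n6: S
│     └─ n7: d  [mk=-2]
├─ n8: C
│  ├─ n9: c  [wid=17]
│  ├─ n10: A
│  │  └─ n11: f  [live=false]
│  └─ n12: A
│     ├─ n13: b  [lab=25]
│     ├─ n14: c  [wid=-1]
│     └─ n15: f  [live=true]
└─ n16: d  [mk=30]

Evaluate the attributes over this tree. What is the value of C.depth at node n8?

3

1. n2.wid = -4  [terminal]
2. n3.off = 17  [c.wid * -1 + 13]
3. n3.val = "qk"  ["qk"]
4. n4.live = true  [terminal]
5. n5.mk = 20  [terminal]
6. n3.depth = 23  [C.off * -1 + 40]
7. n7.mk = -2  [terminal]
8. n6.depth = true  [d.mk > -3]
9. n6.mk = 28  [28]
10. n1.depth = true  [C.depth > 22]
11. n1.mk = -3  [C.depth - 26]
12. n8.off = 11  [11]
13. n8.val = "rv"  ["rv"]
14. n9.wid = 17  [terminal]
15. n10.wid = -1  [C.off + c.wid - 29]
16. n11.live = false  [terminal]
17. n10.key = -4  [A.wid - 3]
18. n12.wid = 28  [A₀.key * 3 + 40]
19. n13.lab = 25  [terminal]
20. n14.wid = -1  [terminal]
21. n15.live = true  [terminal]
22. n12.key = 28  [b.lab + A.wid - 25]
23. n8.depth = 3  [A₁.key - 25]
24. n16.mk = 30  [terminal]
25. n0.depth = false  [S₁.depth == false]
26. n0.mk = 4  [(if S₁.depth then S₁.mk else d.mk) + 7]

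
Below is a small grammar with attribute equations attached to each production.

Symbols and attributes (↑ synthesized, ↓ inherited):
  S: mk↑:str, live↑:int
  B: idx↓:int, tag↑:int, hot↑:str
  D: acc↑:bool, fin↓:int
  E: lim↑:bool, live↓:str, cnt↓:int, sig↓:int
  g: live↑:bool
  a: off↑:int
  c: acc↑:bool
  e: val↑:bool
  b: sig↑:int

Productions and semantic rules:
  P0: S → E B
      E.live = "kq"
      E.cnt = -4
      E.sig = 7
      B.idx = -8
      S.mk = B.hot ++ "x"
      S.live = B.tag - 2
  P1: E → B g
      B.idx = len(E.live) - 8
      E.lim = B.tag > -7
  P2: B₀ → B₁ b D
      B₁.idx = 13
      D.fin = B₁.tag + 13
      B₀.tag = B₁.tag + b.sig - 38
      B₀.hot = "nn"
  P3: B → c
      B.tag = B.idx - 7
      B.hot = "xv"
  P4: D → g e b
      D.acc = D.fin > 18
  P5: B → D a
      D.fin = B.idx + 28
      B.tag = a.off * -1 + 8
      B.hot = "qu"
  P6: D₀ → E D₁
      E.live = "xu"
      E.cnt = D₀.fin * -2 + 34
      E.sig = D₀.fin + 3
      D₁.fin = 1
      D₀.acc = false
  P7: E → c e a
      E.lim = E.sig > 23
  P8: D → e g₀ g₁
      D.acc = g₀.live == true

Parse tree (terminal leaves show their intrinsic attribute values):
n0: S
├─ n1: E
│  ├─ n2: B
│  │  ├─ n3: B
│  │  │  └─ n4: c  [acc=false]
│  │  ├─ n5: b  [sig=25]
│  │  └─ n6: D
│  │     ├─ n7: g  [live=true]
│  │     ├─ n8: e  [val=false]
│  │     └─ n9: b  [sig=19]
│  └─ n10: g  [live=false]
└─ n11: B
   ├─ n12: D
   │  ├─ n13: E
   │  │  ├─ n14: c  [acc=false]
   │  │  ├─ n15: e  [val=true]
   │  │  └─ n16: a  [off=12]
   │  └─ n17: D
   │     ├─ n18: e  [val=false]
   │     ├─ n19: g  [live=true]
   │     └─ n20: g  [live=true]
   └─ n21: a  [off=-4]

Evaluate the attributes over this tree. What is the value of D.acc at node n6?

true

1. n1.live = "kq"  ["kq"]
2. n1.cnt = -4  [-4]
3. n1.sig = 7  [7]
4. n2.idx = -6  [len(E.live) - 8]
5. n3.idx = 13  [13]
6. n4.acc = false  [terminal]
7. n3.tag = 6  [B.idx - 7]
8. n3.hot = "xv"  ["xv"]
9. n5.sig = 25  [terminal]
10. n6.fin = 19  [B₁.tag + 13]
11. n7.live = true  [terminal]
12. n8.val = false  [terminal]
13. n9.sig = 19  [terminal]
14. n6.acc = true  [D.fin > 18]
15. n2.tag = -7  [B₁.tag + b.sig - 38]
16. n2.hot = "nn"  ["nn"]
17. n10.live = false  [terminal]
18. n1.lim = false  [B.tag > -7]
19. n11.idx = -8  [-8]
20. n12.fin = 20  [B.idx + 28]
21. n13.live = "xu"  ["xu"]
22. n13.cnt = -6  [D₀.fin * -2 + 34]
23. n13.sig = 23  [D₀.fin + 3]
24. n14.acc = false  [terminal]
25. n15.val = true  [terminal]
26. n16.off = 12  [terminal]
27. n13.lim = false  [E.sig > 23]
28. n17.fin = 1  [1]
29. n18.val = false  [terminal]
30. n19.live = true  [terminal]
31. n20.live = true  [terminal]
32. n17.acc = true  [g₀.live == true]
33. n12.acc = false  [false]
34. n21.off = -4  [terminal]
35. n11.tag = 12  [a.off * -1 + 8]
36. n11.hot = "qu"  ["qu"]
37. n0.mk = "qux"  [B.hot ++ "x"]
38. n0.live = 10  [B.tag - 2]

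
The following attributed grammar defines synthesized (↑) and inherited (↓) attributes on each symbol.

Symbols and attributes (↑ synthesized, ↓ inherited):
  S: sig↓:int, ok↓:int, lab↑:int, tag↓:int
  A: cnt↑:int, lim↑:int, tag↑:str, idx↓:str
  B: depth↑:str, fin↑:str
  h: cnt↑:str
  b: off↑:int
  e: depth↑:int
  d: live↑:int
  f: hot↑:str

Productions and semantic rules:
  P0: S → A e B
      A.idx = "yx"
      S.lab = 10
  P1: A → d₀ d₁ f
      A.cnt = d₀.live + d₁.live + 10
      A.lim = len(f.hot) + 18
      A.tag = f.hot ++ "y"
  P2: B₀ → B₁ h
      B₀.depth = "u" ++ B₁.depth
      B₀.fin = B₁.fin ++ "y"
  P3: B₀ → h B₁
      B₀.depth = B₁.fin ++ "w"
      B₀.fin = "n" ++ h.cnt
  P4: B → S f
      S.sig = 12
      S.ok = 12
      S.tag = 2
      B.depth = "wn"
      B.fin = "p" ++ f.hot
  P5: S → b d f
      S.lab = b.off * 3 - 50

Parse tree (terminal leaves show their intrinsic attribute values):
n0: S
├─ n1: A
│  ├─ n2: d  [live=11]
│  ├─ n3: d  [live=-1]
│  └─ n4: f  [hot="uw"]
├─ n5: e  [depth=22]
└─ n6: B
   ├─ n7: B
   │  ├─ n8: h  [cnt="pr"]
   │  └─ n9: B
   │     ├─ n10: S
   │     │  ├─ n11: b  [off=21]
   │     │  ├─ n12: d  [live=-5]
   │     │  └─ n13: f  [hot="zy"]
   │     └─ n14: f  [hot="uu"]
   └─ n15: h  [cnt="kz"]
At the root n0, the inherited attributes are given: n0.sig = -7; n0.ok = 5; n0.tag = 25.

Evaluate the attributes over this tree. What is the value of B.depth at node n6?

"upuuw"

1. n0.sig = -7  [given at root]
2. n0.ok = 5  [given at root]
3. n0.tag = 25  [given at root]
4. n1.idx = "yx"  ["yx"]
5. n2.live = 11  [terminal]
6. n3.live = -1  [terminal]
7. n4.hot = "uw"  [terminal]
8. n1.cnt = 20  [d₀.live + d₁.live + 10]
9. n1.lim = 20  [len(f.hot) + 18]
10. n1.tag = "uwy"  [f.hot ++ "y"]
11. n5.depth = 22  [terminal]
12. n8.cnt = "pr"  [terminal]
13. n10.sig = 12  [12]
14. n10.ok = 12  [12]
15. n10.tag = 2  [2]
16. n11.off = 21  [terminal]
17. n12.live = -5  [terminal]
18. n13.hot = "zy"  [terminal]
19. n10.lab = 13  [b.off * 3 - 50]
20. n14.hot = "uu"  [terminal]
21. n9.depth = "wn"  ["wn"]
22. n9.fin = "puu"  ["p" ++ f.hot]
23. n7.depth = "puuw"  [B₁.fin ++ "w"]
24. n7.fin = "npr"  ["n" ++ h.cnt]
25. n15.cnt = "kz"  [terminal]
26. n6.depth = "upuuw"  ["u" ++ B₁.depth]
27. n6.fin = "npry"  [B₁.fin ++ "y"]
28. n0.lab = 10  [10]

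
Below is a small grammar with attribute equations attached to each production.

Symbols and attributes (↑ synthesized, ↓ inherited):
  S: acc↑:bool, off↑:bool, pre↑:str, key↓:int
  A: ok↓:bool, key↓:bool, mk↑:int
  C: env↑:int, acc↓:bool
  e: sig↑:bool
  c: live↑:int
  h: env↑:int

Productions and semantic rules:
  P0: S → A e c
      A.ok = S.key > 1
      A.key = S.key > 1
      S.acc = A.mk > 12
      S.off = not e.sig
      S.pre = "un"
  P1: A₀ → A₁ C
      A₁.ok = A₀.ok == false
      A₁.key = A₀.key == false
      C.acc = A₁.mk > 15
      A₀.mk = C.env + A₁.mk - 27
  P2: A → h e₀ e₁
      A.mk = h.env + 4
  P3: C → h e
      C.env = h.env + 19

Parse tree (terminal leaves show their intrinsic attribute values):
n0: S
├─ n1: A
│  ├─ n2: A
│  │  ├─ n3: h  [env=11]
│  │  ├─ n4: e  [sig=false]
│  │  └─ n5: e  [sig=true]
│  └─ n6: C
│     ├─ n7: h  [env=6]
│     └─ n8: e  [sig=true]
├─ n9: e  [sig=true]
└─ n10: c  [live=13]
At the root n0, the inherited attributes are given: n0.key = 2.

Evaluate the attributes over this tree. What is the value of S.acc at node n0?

true

1. n0.key = 2  [given at root]
2. n1.ok = true  [S.key > 1]
3. n1.key = true  [S.key > 1]
4. n2.ok = false  [A₀.ok == false]
5. n2.key = false  [A₀.key == false]
6. n3.env = 11  [terminal]
7. n4.sig = false  [terminal]
8. n5.sig = true  [terminal]
9. n2.mk = 15  [h.env + 4]
10. n6.acc = false  [A₁.mk > 15]
11. n7.env = 6  [terminal]
12. n8.sig = true  [terminal]
13. n6.env = 25  [h.env + 19]
14. n1.mk = 13  [C.env + A₁.mk - 27]
15. n9.sig = true  [terminal]
16. n10.live = 13  [terminal]
17. n0.acc = true  [A.mk > 12]
18. n0.off = false  [not e.sig]
19. n0.pre = "un"  ["un"]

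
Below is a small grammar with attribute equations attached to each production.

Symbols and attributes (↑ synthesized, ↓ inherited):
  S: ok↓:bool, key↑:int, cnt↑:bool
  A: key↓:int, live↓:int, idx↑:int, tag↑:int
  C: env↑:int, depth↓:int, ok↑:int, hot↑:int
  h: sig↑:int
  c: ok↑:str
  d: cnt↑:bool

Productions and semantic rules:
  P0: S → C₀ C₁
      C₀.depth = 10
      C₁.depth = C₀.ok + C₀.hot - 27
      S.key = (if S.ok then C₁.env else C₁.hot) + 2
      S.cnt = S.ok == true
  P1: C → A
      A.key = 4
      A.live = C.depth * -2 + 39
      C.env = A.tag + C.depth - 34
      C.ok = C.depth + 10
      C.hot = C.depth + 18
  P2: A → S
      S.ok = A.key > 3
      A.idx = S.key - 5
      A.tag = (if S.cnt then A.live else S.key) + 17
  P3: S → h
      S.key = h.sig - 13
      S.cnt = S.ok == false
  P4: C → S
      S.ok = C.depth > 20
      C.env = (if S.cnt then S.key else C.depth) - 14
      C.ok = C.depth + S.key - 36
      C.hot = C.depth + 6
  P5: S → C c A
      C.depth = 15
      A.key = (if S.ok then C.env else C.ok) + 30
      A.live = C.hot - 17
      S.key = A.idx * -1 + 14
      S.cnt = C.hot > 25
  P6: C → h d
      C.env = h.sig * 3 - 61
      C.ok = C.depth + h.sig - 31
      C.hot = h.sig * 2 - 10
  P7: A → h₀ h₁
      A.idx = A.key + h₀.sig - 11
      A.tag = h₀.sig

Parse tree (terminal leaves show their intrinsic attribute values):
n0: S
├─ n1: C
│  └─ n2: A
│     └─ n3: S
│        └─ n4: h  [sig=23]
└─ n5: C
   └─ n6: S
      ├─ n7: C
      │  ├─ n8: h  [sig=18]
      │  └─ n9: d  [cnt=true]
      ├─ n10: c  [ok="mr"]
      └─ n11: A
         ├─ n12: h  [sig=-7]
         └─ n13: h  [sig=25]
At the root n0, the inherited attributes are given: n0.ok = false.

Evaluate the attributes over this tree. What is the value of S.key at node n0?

29

1. n0.ok = false  [given at root]
2. n1.depth = 10  [10]
3. n2.key = 4  [4]
4. n2.live = 19  [C.depth * -2 + 39]
5. n3.ok = true  [A.key > 3]
6. n4.sig = 23  [terminal]
7. n3.key = 10  [h.sig - 13]
8. n3.cnt = false  [S.ok == false]
9. n2.idx = 5  [S.key - 5]
10. n2.tag = 27  [(if S.cnt then A.live else S.key) + 17]
11. n1.env = 3  [A.tag + C.depth - 34]
12. n1.ok = 20  [C.depth + 10]
13. n1.hot = 28  [C.depth + 18]
14. n5.depth = 21  [C₀.ok + C₀.hot - 27]
15. n6.ok = true  [C.depth > 20]
16. n7.depth = 15  [15]
17. n8.sig = 18  [terminal]
18. n9.cnt = true  [terminal]
19. n7.env = -7  [h.sig * 3 - 61]
20. n7.ok = 2  [C.depth + h.sig - 31]
21. n7.hot = 26  [h.sig * 2 - 10]
22. n10.ok = "mr"  [terminal]
23. n11.key = 23  [(if S.ok then C.env else C.ok) + 30]
24. n11.live = 9  [C.hot - 17]
25. n12.sig = -7  [terminal]
26. n13.sig = 25  [terminal]
27. n11.idx = 5  [A.key + h₀.sig - 11]
28. n11.tag = -7  [h₀.sig]
29. n6.key = 9  [A.idx * -1 + 14]
30. n6.cnt = true  [C.hot > 25]
31. n5.env = -5  [(if S.cnt then S.key else C.depth) - 14]
32. n5.ok = -6  [C.depth + S.key - 36]
33. n5.hot = 27  [C.depth + 6]
34. n0.key = 29  [(if S.ok then C₁.env else C₁.hot) + 2]
35. n0.cnt = false  [S.ok == true]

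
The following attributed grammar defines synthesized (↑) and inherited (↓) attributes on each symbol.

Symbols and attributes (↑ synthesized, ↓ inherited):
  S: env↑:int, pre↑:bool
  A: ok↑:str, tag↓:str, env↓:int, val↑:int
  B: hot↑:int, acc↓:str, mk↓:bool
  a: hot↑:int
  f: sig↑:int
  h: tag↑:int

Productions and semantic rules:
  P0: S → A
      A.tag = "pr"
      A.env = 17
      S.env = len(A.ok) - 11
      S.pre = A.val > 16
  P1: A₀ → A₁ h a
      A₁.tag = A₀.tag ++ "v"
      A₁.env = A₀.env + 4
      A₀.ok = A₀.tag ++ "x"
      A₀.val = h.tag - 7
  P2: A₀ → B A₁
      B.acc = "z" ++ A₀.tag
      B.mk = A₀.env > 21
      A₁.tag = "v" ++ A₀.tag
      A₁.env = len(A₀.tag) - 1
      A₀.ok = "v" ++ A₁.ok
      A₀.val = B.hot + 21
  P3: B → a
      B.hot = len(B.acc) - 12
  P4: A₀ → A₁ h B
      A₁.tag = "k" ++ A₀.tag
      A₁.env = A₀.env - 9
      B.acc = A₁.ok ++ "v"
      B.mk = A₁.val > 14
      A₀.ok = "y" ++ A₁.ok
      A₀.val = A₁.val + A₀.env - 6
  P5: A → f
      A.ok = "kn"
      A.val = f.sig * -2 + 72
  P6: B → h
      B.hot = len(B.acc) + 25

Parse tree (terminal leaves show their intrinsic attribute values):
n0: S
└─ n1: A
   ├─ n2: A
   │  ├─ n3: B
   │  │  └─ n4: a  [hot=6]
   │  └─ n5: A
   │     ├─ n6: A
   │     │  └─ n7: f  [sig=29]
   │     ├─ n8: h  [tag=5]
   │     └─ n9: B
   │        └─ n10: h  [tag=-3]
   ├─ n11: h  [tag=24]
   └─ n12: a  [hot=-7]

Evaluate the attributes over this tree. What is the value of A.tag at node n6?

"kvprv"

1. n1.tag = "pr"  ["pr"]
2. n1.env = 17  [17]
3. n2.tag = "prv"  [A₀.tag ++ "v"]
4. n2.env = 21  [A₀.env + 4]
5. n3.acc = "zprv"  ["z" ++ A₀.tag]
6. n3.mk = false  [A₀.env > 21]
7. n4.hot = 6  [terminal]
8. n3.hot = -8  [len(B.acc) - 12]
9. n5.tag = "vprv"  ["v" ++ A₀.tag]
10. n5.env = 2  [len(A₀.tag) - 1]
11. n6.tag = "kvprv"  ["k" ++ A₀.tag]
12. n6.env = -7  [A₀.env - 9]
13. n7.sig = 29  [terminal]
14. n6.ok = "kn"  ["kn"]
15. n6.val = 14  [f.sig * -2 + 72]
16. n8.tag = 5  [terminal]
17. n9.acc = "knv"  [A₁.ok ++ "v"]
18. n9.mk = false  [A₁.val > 14]
19. n10.tag = -3  [terminal]
20. n9.hot = 28  [len(B.acc) + 25]
21. n5.ok = "ykn"  ["y" ++ A₁.ok]
22. n5.val = 10  [A₁.val + A₀.env - 6]
23. n2.ok = "vykn"  ["v" ++ A₁.ok]
24. n2.val = 13  [B.hot + 21]
25. n11.tag = 24  [terminal]
26. n12.hot = -7  [terminal]
27. n1.ok = "prx"  [A₀.tag ++ "x"]
28. n1.val = 17  [h.tag - 7]
29. n0.env = -8  [len(A.ok) - 11]
30. n0.pre = true  [A.val > 16]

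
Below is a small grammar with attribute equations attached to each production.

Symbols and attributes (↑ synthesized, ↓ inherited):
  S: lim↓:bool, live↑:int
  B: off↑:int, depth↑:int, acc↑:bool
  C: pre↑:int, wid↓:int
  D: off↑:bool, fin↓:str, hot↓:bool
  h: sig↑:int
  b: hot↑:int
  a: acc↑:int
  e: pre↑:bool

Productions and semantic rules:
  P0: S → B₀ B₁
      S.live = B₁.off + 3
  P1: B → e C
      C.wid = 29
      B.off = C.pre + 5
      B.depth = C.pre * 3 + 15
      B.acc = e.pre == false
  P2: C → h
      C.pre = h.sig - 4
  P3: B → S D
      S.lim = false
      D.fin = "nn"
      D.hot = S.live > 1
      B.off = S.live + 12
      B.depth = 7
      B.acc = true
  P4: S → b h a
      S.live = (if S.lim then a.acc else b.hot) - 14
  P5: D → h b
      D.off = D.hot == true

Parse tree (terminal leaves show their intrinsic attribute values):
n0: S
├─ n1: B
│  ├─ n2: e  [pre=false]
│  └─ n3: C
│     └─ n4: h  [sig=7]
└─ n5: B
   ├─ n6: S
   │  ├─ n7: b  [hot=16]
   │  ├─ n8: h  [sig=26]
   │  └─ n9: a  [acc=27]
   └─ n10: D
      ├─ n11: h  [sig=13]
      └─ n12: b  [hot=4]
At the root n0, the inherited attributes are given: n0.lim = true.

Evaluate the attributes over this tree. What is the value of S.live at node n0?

17

1. n0.lim = true  [given at root]
2. n2.pre = false  [terminal]
3. n3.wid = 29  [29]
4. n4.sig = 7  [terminal]
5. n3.pre = 3  [h.sig - 4]
6. n1.off = 8  [C.pre + 5]
7. n1.depth = 24  [C.pre * 3 + 15]
8. n1.acc = true  [e.pre == false]
9. n6.lim = false  [false]
10. n7.hot = 16  [terminal]
11. n8.sig = 26  [terminal]
12. n9.acc = 27  [terminal]
13. n6.live = 2  [(if S.lim then a.acc else b.hot) - 14]
14. n10.fin = "nn"  ["nn"]
15. n10.hot = true  [S.live > 1]
16. n11.sig = 13  [terminal]
17. n12.hot = 4  [terminal]
18. n10.off = true  [D.hot == true]
19. n5.off = 14  [S.live + 12]
20. n5.depth = 7  [7]
21. n5.acc = true  [true]
22. n0.live = 17  [B₁.off + 3]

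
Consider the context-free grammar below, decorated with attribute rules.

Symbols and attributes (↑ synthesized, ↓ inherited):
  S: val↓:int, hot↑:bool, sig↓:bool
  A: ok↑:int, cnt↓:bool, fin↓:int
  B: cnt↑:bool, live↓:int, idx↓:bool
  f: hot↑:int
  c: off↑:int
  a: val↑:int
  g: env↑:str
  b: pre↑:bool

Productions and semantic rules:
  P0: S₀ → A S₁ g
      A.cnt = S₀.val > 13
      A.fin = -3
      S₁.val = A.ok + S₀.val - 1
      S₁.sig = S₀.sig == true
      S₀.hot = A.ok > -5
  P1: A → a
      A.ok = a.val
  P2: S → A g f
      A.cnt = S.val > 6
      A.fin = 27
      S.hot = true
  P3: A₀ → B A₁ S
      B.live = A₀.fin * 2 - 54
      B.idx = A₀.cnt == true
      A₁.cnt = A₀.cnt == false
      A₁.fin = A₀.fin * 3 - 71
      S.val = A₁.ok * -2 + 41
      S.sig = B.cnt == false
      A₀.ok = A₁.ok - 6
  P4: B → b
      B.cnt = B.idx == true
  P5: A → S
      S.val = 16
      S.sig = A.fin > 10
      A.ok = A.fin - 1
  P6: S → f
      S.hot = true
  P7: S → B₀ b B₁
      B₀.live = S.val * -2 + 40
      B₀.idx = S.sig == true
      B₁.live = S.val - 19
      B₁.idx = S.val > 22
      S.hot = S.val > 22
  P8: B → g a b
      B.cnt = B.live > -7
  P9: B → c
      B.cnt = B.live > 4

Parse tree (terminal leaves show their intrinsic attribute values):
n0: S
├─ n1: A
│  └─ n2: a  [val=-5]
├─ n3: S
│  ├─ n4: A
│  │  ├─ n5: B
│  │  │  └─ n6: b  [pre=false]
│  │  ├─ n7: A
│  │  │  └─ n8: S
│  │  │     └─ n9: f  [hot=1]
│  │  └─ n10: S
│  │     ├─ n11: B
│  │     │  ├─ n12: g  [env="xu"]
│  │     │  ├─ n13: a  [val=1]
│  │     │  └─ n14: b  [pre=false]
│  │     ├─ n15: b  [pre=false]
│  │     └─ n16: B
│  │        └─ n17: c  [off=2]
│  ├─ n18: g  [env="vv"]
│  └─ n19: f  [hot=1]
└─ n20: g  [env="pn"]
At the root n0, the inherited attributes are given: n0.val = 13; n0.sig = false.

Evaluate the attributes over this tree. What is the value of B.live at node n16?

1. n0.val = 13  [given at root]
2. n0.sig = false  [given at root]
3. n1.cnt = false  [S₀.val > 13]
4. n1.fin = -3  [-3]
5. n2.val = -5  [terminal]
6. n1.ok = -5  [a.val]
7. n3.val = 7  [A.ok + S₀.val - 1]
8. n3.sig = false  [S₀.sig == true]
9. n4.cnt = true  [S.val > 6]
10. n4.fin = 27  [27]
11. n5.live = 0  [A₀.fin * 2 - 54]
12. n5.idx = true  [A₀.cnt == true]
13. n6.pre = false  [terminal]
14. n5.cnt = true  [B.idx == true]
15. n7.cnt = false  [A₀.cnt == false]
16. n7.fin = 10  [A₀.fin * 3 - 71]
17. n8.val = 16  [16]
18. n8.sig = false  [A.fin > 10]
19. n9.hot = 1  [terminal]
20. n8.hot = true  [true]
21. n7.ok = 9  [A.fin - 1]
22. n10.val = 23  [A₁.ok * -2 + 41]
23. n10.sig = false  [B.cnt == false]
24. n11.live = -6  [S.val * -2 + 40]
25. n11.idx = false  [S.sig == true]
26. n12.env = "xu"  [terminal]
27. n13.val = 1  [terminal]
28. n14.pre = false  [terminal]
29. n11.cnt = true  [B.live > -7]
30. n15.pre = false  [terminal]
31. n16.live = 4  [S.val - 19]
32. n16.idx = true  [S.val > 22]
33. n17.off = 2  [terminal]
34. n16.cnt = false  [B.live > 4]
35. n10.hot = true  [S.val > 22]
36. n4.ok = 3  [A₁.ok - 6]
37. n18.env = "vv"  [terminal]
38. n19.hot = 1  [terminal]
39. n3.hot = true  [true]
40. n20.env = "pn"  [terminal]
41. n0.hot = false  [A.ok > -5]

4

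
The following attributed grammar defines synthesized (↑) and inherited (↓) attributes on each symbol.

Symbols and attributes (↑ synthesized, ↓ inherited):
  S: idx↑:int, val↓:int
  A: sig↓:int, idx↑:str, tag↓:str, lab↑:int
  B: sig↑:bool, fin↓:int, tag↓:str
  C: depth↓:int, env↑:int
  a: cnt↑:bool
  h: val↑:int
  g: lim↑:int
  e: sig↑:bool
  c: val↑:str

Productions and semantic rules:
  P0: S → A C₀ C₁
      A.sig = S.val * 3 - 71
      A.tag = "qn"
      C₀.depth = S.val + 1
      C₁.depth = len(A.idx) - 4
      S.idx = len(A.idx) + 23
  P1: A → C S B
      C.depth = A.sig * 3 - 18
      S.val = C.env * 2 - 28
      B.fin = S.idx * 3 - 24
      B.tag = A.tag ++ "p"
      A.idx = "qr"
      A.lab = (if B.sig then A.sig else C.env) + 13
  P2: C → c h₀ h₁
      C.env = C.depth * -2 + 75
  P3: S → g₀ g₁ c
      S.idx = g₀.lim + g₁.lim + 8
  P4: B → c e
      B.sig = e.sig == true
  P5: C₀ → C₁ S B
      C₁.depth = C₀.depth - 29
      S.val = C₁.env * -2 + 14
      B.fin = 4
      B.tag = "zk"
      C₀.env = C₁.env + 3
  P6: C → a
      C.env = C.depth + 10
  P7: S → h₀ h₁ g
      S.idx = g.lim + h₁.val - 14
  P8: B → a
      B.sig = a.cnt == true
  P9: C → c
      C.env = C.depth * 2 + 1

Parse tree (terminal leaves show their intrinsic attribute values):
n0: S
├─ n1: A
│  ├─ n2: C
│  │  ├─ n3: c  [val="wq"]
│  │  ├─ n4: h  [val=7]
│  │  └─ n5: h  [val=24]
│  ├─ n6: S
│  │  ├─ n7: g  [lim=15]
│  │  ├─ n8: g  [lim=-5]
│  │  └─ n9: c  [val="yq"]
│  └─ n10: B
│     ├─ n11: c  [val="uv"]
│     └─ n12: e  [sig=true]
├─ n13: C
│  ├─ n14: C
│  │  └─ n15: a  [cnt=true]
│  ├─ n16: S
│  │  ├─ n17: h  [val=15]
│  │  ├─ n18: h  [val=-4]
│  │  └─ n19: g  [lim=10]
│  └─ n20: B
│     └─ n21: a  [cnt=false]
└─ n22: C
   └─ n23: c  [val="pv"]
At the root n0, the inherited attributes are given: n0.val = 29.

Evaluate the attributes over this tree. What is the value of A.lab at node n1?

29

1. n0.val = 29  [given at root]
2. n1.sig = 16  [S.val * 3 - 71]
3. n1.tag = "qn"  ["qn"]
4. n2.depth = 30  [A.sig * 3 - 18]
5. n3.val = "wq"  [terminal]
6. n4.val = 7  [terminal]
7. n5.val = 24  [terminal]
8. n2.env = 15  [C.depth * -2 + 75]
9. n6.val = 2  [C.env * 2 - 28]
10. n7.lim = 15  [terminal]
11. n8.lim = -5  [terminal]
12. n9.val = "yq"  [terminal]
13. n6.idx = 18  [g₀.lim + g₁.lim + 8]
14. n10.fin = 30  [S.idx * 3 - 24]
15. n10.tag = "qnp"  [A.tag ++ "p"]
16. n11.val = "uv"  [terminal]
17. n12.sig = true  [terminal]
18. n10.sig = true  [e.sig == true]
19. n1.idx = "qr"  ["qr"]
20. n1.lab = 29  [(if B.sig then A.sig else C.env) + 13]
21. n13.depth = 30  [S.val + 1]
22. n14.depth = 1  [C₀.depth - 29]
23. n15.cnt = true  [terminal]
24. n14.env = 11  [C.depth + 10]
25. n16.val = -8  [C₁.env * -2 + 14]
26. n17.val = 15  [terminal]
27. n18.val = -4  [terminal]
28. n19.lim = 10  [terminal]
29. n16.idx = -8  [g.lim + h₁.val - 14]
30. n20.fin = 4  [4]
31. n20.tag = "zk"  ["zk"]
32. n21.cnt = false  [terminal]
33. n20.sig = false  [a.cnt == true]
34. n13.env = 14  [C₁.env + 3]
35. n22.depth = -2  [len(A.idx) - 4]
36. n23.val = "pv"  [terminal]
37. n22.env = -3  [C.depth * 2 + 1]
38. n0.idx = 25  [len(A.idx) + 23]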